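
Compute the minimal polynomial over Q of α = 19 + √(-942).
m_α(x) = x^2 - 38x + 1303

From α - 19 = √(-942), squaring gives (α - 19)^2 = -942, i.e. α^2 - 38α + 361 = -942, so α^2 - 38α + 1303 = 0. The discriminant of x^2 - 38x + 1303 is (-38)^2 - 4·(1303) = 1444 - 5212 = -3768, and 4·(-942) is not a perfect square in Q since -942 is squarefree and ≠ 1. Hence x^2 - 38x + 1303 is irreducible over Q and is the minimal polynomial of α.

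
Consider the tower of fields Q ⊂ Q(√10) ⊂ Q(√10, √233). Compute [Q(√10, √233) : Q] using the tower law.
[Q(√10, √233) : Q] = 4

[Q(√10):Q] = 2 (min poly x^2 - 10, irreducible since 10 is squarefree > 1). For the top step, suppose √233 ∈ Q(√10), say √233 = c + d√10 with c, d ∈ Q. Squaring: 233 = c^2 + 10d^2 + 2cd√10. Since √10 ∉ Q this forces 2cd = 0. If d = 0 then √233 = c ∈ Q, contradicting 233 squarefree > 1. If c = 0 then 233 = 10d^2, so 10·233 = (10d)^2 is a perfect square in Q — but 10·233 = 2330 is not a perfect square (since 10 and 233 are distinct squarefree integers). Contradiction. Hence √233 ∉ Q(√10), so x^2 - 233 stays irreducible over Q(√10) and [Q(√10, √233) : Q(√10)] = 2. By the tower law, [Q(√10, √233) : Q] = 2 · 2 = 4.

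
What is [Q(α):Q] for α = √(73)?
[Q(α):Q] = 2

[Q(α):Q] equals the degree of the minimal polynomial of α. Here α^2 = 73 and x^2 - 73 is irreducible (d = 73 is squarefree, ≠ 1, hence not a square), so deg(m_α) = 2. Thus [Q(α):Q] = 2.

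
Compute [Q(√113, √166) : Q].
[Q(√113, √166) : Q] = 4

[Q(√113):Q] = 2 (min poly x^2 - 113, irreducible since 113 is squarefree > 1). For the top step, suppose √166 ∈ Q(√113), say √166 = c + d√113 with c, d ∈ Q. Squaring: 166 = c^2 + 113d^2 + 2cd√113. Since √113 ∉ Q this forces 2cd = 0. If d = 0 then √166 = c ∈ Q, contradicting 166 squarefree > 1. If c = 0 then 166 = 113d^2, so 113·166 = (113d)^2 is a perfect square in Q — but 113·166 = 18758 is not a perfect square (since 113 and 166 are distinct squarefree integers). Contradiction. Hence √166 ∉ Q(√113), so x^2 - 166 stays irreducible over Q(√113) and [Q(√113, √166) : Q(√113)] = 2. By the tower law, [Q(√113, √166) : Q] = 2 · 2 = 4.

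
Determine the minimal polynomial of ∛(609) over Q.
m_α(x) = x^3 - 609

α satisfies α^3 = 609, so x^3 - 609 annihilates α. By the rational root test, a rational root p/q (in lowest terms) of x^3 - 609 would satisfy p^3 = 609 q^3, forcing q = 1 and p^3 = 609; but 609 is not a perfect cube, contradiction. A monic cubic over Q with no rational root is irreducible (any nontrivial factorization would include a linear factor). Hence x^3 - 609 is the minimal polynomial of α, and in particular [Q(α):Q] = 3.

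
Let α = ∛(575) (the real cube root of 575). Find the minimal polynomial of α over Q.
m_α(x) = x^3 - 575

α satisfies α^3 = 575, so x^3 - 575 annihilates α. By the rational root test, a rational root p/q (in lowest terms) of x^3 - 575 would satisfy p^3 = 575 q^3, forcing q = 1 and p^3 = 575; but 575 is not a perfect cube, contradiction. A monic cubic over Q with no rational root is irreducible (any nontrivial factorization would include a linear factor). Hence x^3 - 575 is the minimal polynomial of α, and in particular [Q(α):Q] = 3.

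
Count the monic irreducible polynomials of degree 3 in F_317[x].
There are 10618232 monic irreducible polynomials of degree 3 over F_317

Each element of F_{317^3} that lies in no proper subfield is a root of exactly one monic irreducible of degree 3 over F_317, and each such polynomial has 3 distinct roots in F_{317^3}. By Möbius inversion the count is N_317(3) = (1/3) Σ_{d|3} μ(3/d) · 317^d = (1/3)(μ(3)·317^1 + μ(1)·317^3) = 31854696/3 = 10618232.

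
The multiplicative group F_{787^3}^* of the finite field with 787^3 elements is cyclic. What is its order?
|F_{787^3}^*| = 487443402

F_{787^3} has 787^3 = 487443403 elements; its multiplicative group consists of all nonzero elements, so |F_{787^3}^*| = 487443403 - 1 = 487443402. (It is cyclic since any finite subgroup of the multiplicative group of a field is cyclic.)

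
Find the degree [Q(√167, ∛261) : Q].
[Q(√167, ∛261) : Q] = 6

Let L = Q(√167, ∛261). Since Q(√167) ⊂ L and [Q(√167):Q] = 2, the tower law gives 2 | [L:Q]. Likewise Q(∛261) ⊂ L with [Q(∛261):Q] = 3 (because 261 is not a perfect cube), so 3 | [L:Q]. As gcd(2,3) = 1, [L:Q] is divisible by 6. Conversely L is generated over Q by √167 and ∛261, so [L:Q] ≤ 2·3 = 6. Therefore [Q(√167, ∛261) : Q] = 6.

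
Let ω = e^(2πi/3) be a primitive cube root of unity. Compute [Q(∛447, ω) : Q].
[Q(∛447, ω) : Q] = 6

[Q(∛447):Q] = 3 (min poly x^3 - 447, irreducible since 447 is not a perfect cube). [Q(ω):Q] = 2 (min poly x^2 + x + 1). Since Q(∛447) ⊂ R and ω ∉ R, we have ω ∉ Q(∛447), so x^2 + x + 1 remains irreducible over Q(∛447) and [Q(∛447, ω) : Q(∛447)] = 2. By the tower law, [Q(∛447, ω) : Q] = 3 · 2 = 6. (In fact Q(∛447, ω) is the splitting field of x^3 - 447 over Q.)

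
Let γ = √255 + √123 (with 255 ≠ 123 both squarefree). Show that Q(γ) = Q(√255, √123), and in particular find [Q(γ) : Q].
[Q(γ) : Q] = 4 (equivalently, Q(γ) = Q(√255, √123))

Obviously Q(γ) ⊆ Q(√255, √123), and [Q(√255, √123):Q] = 4 (since 255, 123 are distinct squarefree integers > 1 with 31365 not a perfect square). To show equality we compute the minimal polynomial of γ. From γ = √255 + √123: γ^2 = 255 + 2√(31365) + 123 = 378 + 2√(31365), so γ^2 - 378 = 2√(31365); squaring, (γ^2 - 378)^2 = 4·31365, i.e. γ^4 - 756γ^2 + 142884 - 125460 = 0, i.e. γ^4 - 756γ^2 + 17424 = 0. So γ is a root of x^4 - 756x^2 + 17424. This polynomial is irreducible over Q: it has no rational root (each ±√255 ± √123 is irrational), and any factorization into two quadratics over Q would force √(31365) ∈ Q (pairing opposite roots) or √255, √123 ∈ Q (other pairings), all impossible. Hence [Q(γ):Q] = 4 = [Q(√255, √123):Q], so Q(γ) = Q(√255, √123).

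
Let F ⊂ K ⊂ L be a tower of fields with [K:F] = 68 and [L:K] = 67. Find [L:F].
[L:F] = 4556

The tower law says that for any tower of field extensions F ⊂ K ⊂ L with finite degrees, [L:F] = [L:K] · [K:F]. Here this gives [L:F] = 67 · 68 = 4556.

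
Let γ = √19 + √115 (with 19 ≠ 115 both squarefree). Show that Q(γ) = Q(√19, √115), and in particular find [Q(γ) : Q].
[Q(γ) : Q] = 4 (equivalently, Q(γ) = Q(√19, √115))

Obviously Q(γ) ⊆ Q(√19, √115), and [Q(√19, √115):Q] = 4 (since 19, 115 are distinct squarefree integers > 1 with 2185 not a perfect square). To show equality we compute the minimal polynomial of γ. From γ = √19 + √115: γ^2 = 19 + 2√(2185) + 115 = 134 + 2√(2185), so γ^2 - 134 = 2√(2185); squaring, (γ^2 - 134)^2 = 4·2185, i.e. γ^4 - 268γ^2 + 17956 - 8740 = 0, i.e. γ^4 - 268γ^2 + 9216 = 0. So γ is a root of x^4 - 268x^2 + 9216. This polynomial is irreducible over Q: it has no rational root (each ±√19 ± √115 is irrational), and any factorization into two quadratics over Q would force √(2185) ∈ Q (pairing opposite roots) or √19, √115 ∈ Q (other pairings), all impossible. Hence [Q(γ):Q] = 4 = [Q(√19, √115):Q], so Q(γ) = Q(√19, √115).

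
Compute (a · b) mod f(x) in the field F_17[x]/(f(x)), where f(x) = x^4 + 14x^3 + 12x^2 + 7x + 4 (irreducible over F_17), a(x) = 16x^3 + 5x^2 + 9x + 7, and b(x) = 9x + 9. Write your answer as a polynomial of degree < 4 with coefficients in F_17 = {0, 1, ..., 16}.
a · b ≡ 9x^3 + 13x^2 + 3x + 14 (mod f(x))

Multiply in F_17[x]: a(x)·b(x) = (16x^3 + 5x^2 + 9x + 7)·(9x + 9) = 8x^4 + 2x^3 + 7x^2 + 8x + 12. This has degree ≥ 4, so divide by f(x) over F_17: 8x^4 + 2x^3 + 7x^2 + 8x + 12 = (8)·(x^4 + 14x^3 + 12x^2 + 7x + 4) + (9x^3 + 13x^2 + 3x + 14). Hence a·b ≡ 9x^3 + 13x^2 + 3x + 14 (mod f). (F_17[x]/(f) is a field with 17^4 = 83521 elements since f is irreducible of degree 4.)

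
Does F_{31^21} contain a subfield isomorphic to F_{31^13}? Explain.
No: F_{31^13} is not a subfield of F_{31^21}

F_{p^m} embeds in F_{p^n} iff m | n. Here 13 ∤ 21 (since 21 = 1·13 + 8 with remainder 8 ≠ 0), so F_{31^13} is not a subfield of F_{31^21}. Equivalently: if it were, the tower law would give 13 = [F_{31^13}:F_31] dividing [F_{31^21}:F_31] = 21, contradiction.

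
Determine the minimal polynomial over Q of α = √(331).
m_α(x) = x^2 - 331

α satisfies α^2 - 331 = 0, so x^2 - 331 annihilates α. Since d = 331 is squarefree and ≠ 1, it is not a perfect square in Q, so x^2 - 331 has no rational root and is therefore irreducible over Q (a degree-2 polynomial over a field is irreducible iff it has no root). Hence m_α(x) = x^2 - 331.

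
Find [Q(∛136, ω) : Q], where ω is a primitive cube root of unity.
[Q(∛136, ω) : Q] = 6

[Q(∛136):Q] = 3 (min poly x^3 - 136, irreducible since 136 is not a perfect cube). [Q(ω):Q] = 2 (min poly x^2 + x + 1). Since Q(∛136) ⊂ R and ω ∉ R, we have ω ∉ Q(∛136), so x^2 + x + 1 remains irreducible over Q(∛136) and [Q(∛136, ω) : Q(∛136)] = 2. By the tower law, [Q(∛136, ω) : Q] = 3 · 2 = 6. (In fact Q(∛136, ω) is the splitting field of x^3 - 136 over Q.)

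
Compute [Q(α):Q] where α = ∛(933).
[Q(α):Q] = 3

The minimal polynomial of α is x^3 - 933, irreducible over Q since 933 is not a perfect cube (so x^3 - 933 has no rational root). Hence [Q(α):Q] = deg(m_α) = 3.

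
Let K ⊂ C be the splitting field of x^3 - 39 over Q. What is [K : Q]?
[K : Q] = 6

The roots of x^3 - 39 are ∛39, ω∛39, ω^2∛39 where ω = e^(2πi/3) is a primitive cube root of unity, so K = Q(∛39, ω). Now [Q(∛39):Q] = 3 (since 39 is not a perfect cube, x^3 - 39 is irreducible) and [Q(ω):Q] = 2. Both 2 and 3 divide [K:Q], and [K:Q] ≤ 3·2 = 6, so [K:Q] = 6. (Equivalently: Q(∛39) ⊂ R but ω ∉ R, so [K : Q(∛39)] = 2.)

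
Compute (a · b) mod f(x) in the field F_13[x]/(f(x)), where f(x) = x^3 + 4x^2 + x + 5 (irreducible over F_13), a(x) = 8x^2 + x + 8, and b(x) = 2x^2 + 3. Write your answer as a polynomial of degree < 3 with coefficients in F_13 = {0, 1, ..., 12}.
a · b ≡ 12x^2 + 11x + 9 (mod f(x))

Multiply in F_13[x]: a(x)·b(x) = (8x^2 + x + 8)·(2x^2 + 3) = 3x^4 + 2x^3 + x^2 + 3x + 11. This has degree ≥ 3, so divide by f(x) over F_13: 3x^4 + 2x^3 + x^2 + 3x + 11 = (3x + 3)·(x^3 + 4x^2 + x + 5) + (12x^2 + 11x + 9). Hence a·b ≡ 12x^2 + 11x + 9 (mod f). (F_13[x]/(f) is a field with 13^3 = 2197 elements since f is irreducible of degree 3.)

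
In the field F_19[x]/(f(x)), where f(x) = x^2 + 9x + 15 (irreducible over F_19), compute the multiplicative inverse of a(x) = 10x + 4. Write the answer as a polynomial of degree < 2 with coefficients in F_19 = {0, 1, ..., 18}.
a(x)^(-1) ≡ 16x + 16 (mod f(x))

Since f is irreducible over F_19, F_19[x]/(f) is a field and a(x) ≠ 0 has an inverse. Apply the extended Euclidean algorithm to f(x) and a(x) in F_19[x]: f(x) = (2x + 2)·a(x) + (7). The last nonzero remainder is the constant 7 = gcd(f, a) in F_19. Back-substituting through the division chain expresses 7 = s(x)·a(x) + t(x)·f(x) with s(x) ≡ 17x + 17 (mod f), so (17x + 17)·a(x) ≡ 7 (mod f). Multiplying by 7^(-1) ≡ 11 in F_19 gives a(x)^(-1) ≡ 11·(17x + 17) ≡ 16x + 16 (mod f). Check: (10x + 4)·(16x + 16) = 8x^2 + 15x + 7 ≡ 1 (mod x^2 + 9x + 15).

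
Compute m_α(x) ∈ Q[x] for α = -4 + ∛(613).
m_α(x) = x^3 + 12x^2 + 48x - 549

Set β = α + 4 = ∛(613), so β^3 = 613. Then (α + 4)^3 - 613 = 0, i.e. α is a root of g(x) = (x + 4)^3 - 613 = x^3 + 12x^2 + 48x - 549. Since g(x) = h(x + 4) where h(x) = x^3 - 613, and h is irreducible over Q (because 613 is not a perfect cube, so h has no rational root, and a monic cubic with no rational root is irreducible), g is also irreducible (irreducibility is preserved under the substitution x → x + 4). Hence m_α(x) = x^3 + 12x^2 + 48x - 549.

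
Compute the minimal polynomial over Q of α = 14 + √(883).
m_α(x) = x^2 - 28x - 687

From α - 14 = √(883), squaring gives (α - 14)^2 = 883, i.e. α^2 - 28α + 196 = 883, so α^2 - 28α - 687 = 0. The discriminant of x^2 - 28x - 687 is (-28)^2 - 4·(-687) = 784 + 2748 = 3532, and 4·(883) is not a perfect square in Q since 883 is squarefree and ≠ 1. Hence x^2 - 28x - 687 is irreducible over Q and is the minimal polynomial of α.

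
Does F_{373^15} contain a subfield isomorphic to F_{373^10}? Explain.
No: F_{373^10} is not a subfield of F_{373^15}

F_{p^m} embeds in F_{p^n} iff m | n. Here 10 ∤ 15 (since 15 = 1·10 + 5 with remainder 5 ≠ 0), so F_{373^10} is not a subfield of F_{373^15}. Equivalently: if it were, the tower law would give 10 = [F_{373^10}:F_373] dividing [F_{373^15}:F_373] = 15, contradiction.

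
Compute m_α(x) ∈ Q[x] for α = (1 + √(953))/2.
m_α(x) = x^2 - x - 238

From 2α - 1 = √(953), squaring gives (2α - 1)^2 = 953, i.e. 4α^2 - 4α + 1 = 953, so α^2 - α + (1 - 953)/4 = 0. Since 953 ≡ 1 (mod 4), (1 - 953)/4 = -238 ∈ Z. The polynomial x^2 - x - 238 has discriminant 1 - 4·(-238) = 953, which is not a perfect square in Q (d = 953 is squarefree and ≠ 1), so x^2 - x - 238 is irreducible over Q. It is the minimal polynomial of α.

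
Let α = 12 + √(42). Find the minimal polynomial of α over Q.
m_α(x) = x^2 - 24x + 102

From α - 12 = √(42), squaring gives (α - 12)^2 = 42, i.e. α^2 - 24α + 144 = 42, so α^2 - 24α + 102 = 0. The discriminant of x^2 - 24x + 102 is (-24)^2 - 4·(102) = 576 - 408 = 168, and 4·(42) is not a perfect square in Q since 42 is squarefree and ≠ 1. Hence x^2 - 24x + 102 is irreducible over Q and is the minimal polynomial of α.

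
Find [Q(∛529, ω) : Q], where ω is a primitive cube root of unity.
[Q(∛529, ω) : Q] = 6

[Q(∛529):Q] = 3 (min poly x^3 - 529, irreducible since 529 is not a perfect cube). [Q(ω):Q] = 2 (min poly x^2 + x + 1). Since Q(∛529) ⊂ R and ω ∉ R, we have ω ∉ Q(∛529), so x^2 + x + 1 remains irreducible over Q(∛529) and [Q(∛529, ω) : Q(∛529)] = 2. By the tower law, [Q(∛529, ω) : Q] = 3 · 2 = 6. (In fact Q(∛529, ω) is the splitting field of x^3 - 529 over Q.)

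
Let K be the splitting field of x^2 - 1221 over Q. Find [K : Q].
[K : Q] = 2

f(x) = x^2 - 1221 factors as (x - √1221)(x + √1221). The splitting field is K = Q(√1221). Since 1221 is squarefree and > 1, it is not a perfect square, so x^2 - 1221 is irreducible over Q and [Q(√1221) : Q] = 2. Hence [K : Q] = 2.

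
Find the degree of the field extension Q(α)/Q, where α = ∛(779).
[Q(α):Q] = 3

The minimal polynomial of α is x^3 - 779, irreducible over Q since 779 is not a perfect cube (so x^3 - 779 has no rational root). Hence [Q(α):Q] = deg(m_α) = 3.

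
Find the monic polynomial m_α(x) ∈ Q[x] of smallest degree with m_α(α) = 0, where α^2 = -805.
m_α(x) = x^2 + 805

α satisfies α^2 + 805 = 0, so x^2 + 805 annihilates α. Since d = -805 is squarefree and ≠ 1, it is not a perfect square in Q, so x^2 + 805 has no rational root and is therefore irreducible over Q (a degree-2 polynomial over a field is irreducible iff it has no root). Hence m_α(x) = x^2 + 805.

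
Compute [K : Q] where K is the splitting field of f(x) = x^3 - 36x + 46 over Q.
[K : Q] = 6

By the rational root test, any rational root of the monic integer polynomial f(x) = x^3 - 36x + 46 must be an integer dividing the constant term 46, i.e. one of ±{1, 2, 23, 46}. Evaluating: f(1) = 11, f(-1) = 81, f(2) = -18, f(-2) = 110, f(23) = 11385, f(-23) = -11293, f(46) = 95726, f(-46) = -95634; none is 0, so f has no rational root and is therefore irreducible over Q (a cubic with no linear factor over a field is irreducible). For an irreducible cubic, the Galois group is A_3 or S_3 according as the discriminant disc(f) = -4a^3 - 27b^2 = -4·(-36)^3 - 27·(46)^2 = 129492 is or is not a square in Q. Here disc(f) = 129492 is not a perfect square in Q, so the Galois group of f over Q is not contained in A_3 and must be all of S_3. The splitting field has degree |S_3| = 6 over Q, so [K : Q] = 6.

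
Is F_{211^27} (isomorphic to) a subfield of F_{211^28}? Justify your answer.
No: F_{211^27} is not a subfield of F_{211^28}

F_{p^m} embeds in F_{p^n} iff m | n. Here 27 ∤ 28 (since 28 = 1·27 + 1 with remainder 1 ≠ 0), so F_{211^27} is not a subfield of F_{211^28}. Equivalently: if it were, the tower law would give 27 = [F_{211^27}:F_211] dividing [F_{211^28}:F_211] = 28, contradiction.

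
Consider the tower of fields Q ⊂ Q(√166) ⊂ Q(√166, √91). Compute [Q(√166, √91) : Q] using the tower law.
[Q(√166, √91) : Q] = 4

[Q(√166):Q] = 2 (min poly x^2 - 166, irreducible since 166 is squarefree > 1). For the top step, suppose √91 ∈ Q(√166), say √91 = c + d√166 with c, d ∈ Q. Squaring: 91 = c^2 + 166d^2 + 2cd√166. Since √166 ∉ Q this forces 2cd = 0. If d = 0 then √91 = c ∈ Q, contradicting 91 squarefree > 1. If c = 0 then 91 = 166d^2, so 166·91 = (166d)^2 is a perfect square in Q — but 166·91 = 15106 is not a perfect square (since 166 and 91 are distinct squarefree integers). Contradiction. Hence √91 ∉ Q(√166), so x^2 - 91 stays irreducible over Q(√166) and [Q(√166, √91) : Q(√166)] = 2. By the tower law, [Q(√166, √91) : Q] = 2 · 2 = 4.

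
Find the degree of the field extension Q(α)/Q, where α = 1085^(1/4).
[Q(α):Q] = 4

α is a root of x^4 - 1085. By Eisenstein's criterion at the prime p = 5 (which divides the constant term 1085 but p^2 = 25 does not, since 1085 is squarefree), x^4 - 1085 is irreducible over Q. Hence [Q(α):Q] = 4.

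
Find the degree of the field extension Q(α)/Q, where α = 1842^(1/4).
[Q(α):Q] = 4

α is a root of x^4 - 1842. By Eisenstein's criterion at the prime p = 2 (which divides the constant term 1842 but p^2 = 4 does not, since 1842 is squarefree), x^4 - 1842 is irreducible over Q. Hence [Q(α):Q] = 4.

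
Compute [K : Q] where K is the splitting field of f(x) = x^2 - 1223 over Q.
[K : Q] = 2

f(x) = x^2 - 1223 factors as (x - √1223)(x + √1223). The splitting field is K = Q(√1223). Since 1223 is squarefree and > 1, it is not a perfect square, so x^2 - 1223 is irreducible over Q and [Q(√1223) : Q] = 2. Hence [K : Q] = 2.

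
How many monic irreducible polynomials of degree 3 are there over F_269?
There are 6488280 monic irreducible polynomials of degree 3 over F_269

Each element of F_{269^3} that lies in no proper subfield is a root of exactly one monic irreducible of degree 3 over F_269, and each such polynomial has 3 distinct roots in F_{269^3}. By Möbius inversion the count is N_269(3) = (1/3) Σ_{d|3} μ(3/d) · 269^d = (1/3)(μ(3)·269^1 + μ(1)·269^3) = 19464840/3 = 6488280.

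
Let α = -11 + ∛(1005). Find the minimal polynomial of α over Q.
m_α(x) = x^3 + 33x^2 + 363x + 326

Set β = α + 11 = ∛(1005), so β^3 = 1005. Then (α + 11)^3 - 1005 = 0, i.e. α is a root of g(x) = (x + 11)^3 - 1005 = x^3 + 33x^2 + 363x + 326. Since g(x) = h(x + 11) where h(x) = x^3 - 1005, and h is irreducible over Q (because 1005 is not a perfect cube, so h has no rational root, and a monic cubic with no rational root is irreducible), g is also irreducible (irreducibility is preserved under the substitution x → x + 11). Hence m_α(x) = x^3 + 33x^2 + 363x + 326.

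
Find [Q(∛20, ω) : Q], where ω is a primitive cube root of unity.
[Q(∛20, ω) : Q] = 6

[Q(∛20):Q] = 3 (min poly x^3 - 20, irreducible since 20 is not a perfect cube). [Q(ω):Q] = 2 (min poly x^2 + x + 1). Since Q(∛20) ⊂ R and ω ∉ R, we have ω ∉ Q(∛20), so x^2 + x + 1 remains irreducible over Q(∛20) and [Q(∛20, ω) : Q(∛20)] = 2. By the tower law, [Q(∛20, ω) : Q] = 3 · 2 = 6. (In fact Q(∛20, ω) is the splitting field of x^3 - 20 over Q.)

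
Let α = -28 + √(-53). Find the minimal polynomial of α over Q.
m_α(x) = x^2 + 56x + 837

From α + 28 = √(-53), squaring gives (α + 28)^2 = -53, i.e. α^2 + 56α + 784 = -53, so α^2 + 56α + 837 = 0. The discriminant of x^2 + 56x + 837 is (56)^2 - 4·(837) = 3136 - 3348 = -212, and 4·(-53) is not a perfect square in Q since -53 is squarefree and ≠ 1. Hence x^2 + 56x + 837 is irreducible over Q and is the minimal polynomial of α.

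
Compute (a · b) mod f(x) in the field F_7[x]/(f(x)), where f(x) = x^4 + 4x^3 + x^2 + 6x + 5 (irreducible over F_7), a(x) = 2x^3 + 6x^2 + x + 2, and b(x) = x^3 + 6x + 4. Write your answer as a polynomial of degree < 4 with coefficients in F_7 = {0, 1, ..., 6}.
a · b ≡ 2x^3 + 6x^2 + 3x + 4 (mod f(x))

Multiply in F_7[x]: a(x)·b(x) = (2x^3 + 6x^2 + x + 2)·(x^3 + 6x + 4) = 2x^6 + 6x^5 + 6x^4 + 4x^3 + 2x^2 + 2x + 1. This has degree ≥ 4, so divide by f(x) over F_7: 2x^6 + 6x^5 + 6x^4 + 4x^3 + 2x^2 + 2x + 1 = (2x^2 + 5x + 5)·(x^4 + 4x^3 + x^2 + 6x + 5) + (2x^3 + 6x^2 + 3x + 4). Hence a·b ≡ 2x^3 + 6x^2 + 3x + 4 (mod f). (F_7[x]/(f) is a field with 7^4 = 2401 elements since f is irreducible of degree 4.)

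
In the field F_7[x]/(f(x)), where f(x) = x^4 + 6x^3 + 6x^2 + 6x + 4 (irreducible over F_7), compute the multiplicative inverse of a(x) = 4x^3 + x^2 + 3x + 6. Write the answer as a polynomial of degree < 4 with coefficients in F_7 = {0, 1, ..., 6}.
a(x)^(-1) ≡ 5x^3 + x^2 + 2x + 1 (mod f(x))

Since f is irreducible over F_7, F_7[x]/(f) is a field and a(x) ≠ 0 has an inverse. Apply the extended Euclidean algorithm to f(x) and a(x) in F_7[x]: f(x) = (2x + 1)·a(x) + (6x^2 + 5x + 5);  a(x) = (3x)·(6x^2 + 5x + 5) + (2x + 6);  (6x^2 + 5x + 5) = (3x + 4)·(2x + 6) + (2). The last nonzero remainder is the constant 2 = gcd(f, a) in F_7. Back-substituting through the division chain expresses 2 = s(x)·a(x) + t(x)·f(x) with s(x) ≡ 3x^3 + 2x^2 + 4x + 2 (mod f), so (3x^3 + 2x^2 + 4x + 2)·a(x) ≡ 2 (mod f). Multiplying by 2^(-1) ≡ 4 in F_7 gives a(x)^(-1) ≡ 4·(3x^3 + 2x^2 + 4x + 2) ≡ 5x^3 + x^2 + 2x + 1 (mod f). Check: (4x^3 + x^2 + 3x + 6)·(5x^3 + x^2 + 2x + 1) = 6x^6 + 2x^5 + 3x^4 + 4x^3 + 6x^2 + x + 6 ≡ 1 (mod x^4 + 6x^3 + 6x^2 + 6x + 4).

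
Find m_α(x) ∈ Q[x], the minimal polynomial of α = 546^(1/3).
m_α(x) = x^3 - 546

α satisfies α^3 = 546, so x^3 - 546 annihilates α. By the rational root test, a rational root p/q (in lowest terms) of x^3 - 546 would satisfy p^3 = 546 q^3, forcing q = 1 and p^3 = 546; but 546 is not a perfect cube, contradiction. A monic cubic over Q with no rational root is irreducible (any nontrivial factorization would include a linear factor). Hence x^3 - 546 is the minimal polynomial of α, and in particular [Q(α):Q] = 3.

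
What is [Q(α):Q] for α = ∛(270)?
[Q(α):Q] = 3

The minimal polynomial of α is x^3 - 270, irreducible over Q since 270 is not a perfect cube (so x^3 - 270 has no rational root). Hence [Q(α):Q] = deg(m_α) = 3.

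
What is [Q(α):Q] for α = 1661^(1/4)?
[Q(α):Q] = 4

α is a root of x^4 - 1661. By Eisenstein's criterion at the prime p = 11 (which divides the constant term 1661 but p^2 = 121 does not, since 1661 is squarefree), x^4 - 1661 is irreducible over Q. Hence [Q(α):Q] = 4.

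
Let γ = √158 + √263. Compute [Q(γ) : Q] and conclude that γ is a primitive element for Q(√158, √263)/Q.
[Q(γ) : Q] = 4 (equivalently, Q(γ) = Q(√158, √263))

Obviously Q(γ) ⊆ Q(√158, √263), and [Q(√158, √263):Q] = 4 (since 158, 263 are distinct squarefree integers > 1 with 41554 not a perfect square). To show equality we compute the minimal polynomial of γ. From γ = √158 + √263: γ^2 = 158 + 2√(41554) + 263 = 421 + 2√(41554), so γ^2 - 421 = 2√(41554); squaring, (γ^2 - 421)^2 = 4·41554, i.e. γ^4 - 842γ^2 + 177241 - 166216 = 0, i.e. γ^4 - 842γ^2 + 11025 = 0. So γ is a root of x^4 - 842x^2 + 11025. This polynomial is irreducible over Q: it has no rational root (each ±√158 ± √263 is irrational), and any factorization into two quadratics over Q would force √(41554) ∈ Q (pairing opposite roots) or √158, √263 ∈ Q (other pairings), all impossible. Hence [Q(γ):Q] = 4 = [Q(√158, √263):Q], so Q(γ) = Q(√158, √263).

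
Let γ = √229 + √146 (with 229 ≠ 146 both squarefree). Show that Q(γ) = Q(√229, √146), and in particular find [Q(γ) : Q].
[Q(γ) : Q] = 4 (equivalently, Q(γ) = Q(√229, √146))

Obviously Q(γ) ⊆ Q(√229, √146), and [Q(√229, √146):Q] = 4 (since 229, 146 are distinct squarefree integers > 1 with 33434 not a perfect square). To show equality we compute the minimal polynomial of γ. From γ = √229 + √146: γ^2 = 229 + 2√(33434) + 146 = 375 + 2√(33434), so γ^2 - 375 = 2√(33434); squaring, (γ^2 - 375)^2 = 4·33434, i.e. γ^4 - 750γ^2 + 140625 - 133736 = 0, i.e. γ^4 - 750γ^2 + 6889 = 0. So γ is a root of x^4 - 750x^2 + 6889. This polynomial is irreducible over Q: it has no rational root (each ±√229 ± √146 is irrational), and any factorization into two quadratics over Q would force √(33434) ∈ Q (pairing opposite roots) or √229, √146 ∈ Q (other pairings), all impossible. Hence [Q(γ):Q] = 4 = [Q(√229, √146):Q], so Q(γ) = Q(√229, √146).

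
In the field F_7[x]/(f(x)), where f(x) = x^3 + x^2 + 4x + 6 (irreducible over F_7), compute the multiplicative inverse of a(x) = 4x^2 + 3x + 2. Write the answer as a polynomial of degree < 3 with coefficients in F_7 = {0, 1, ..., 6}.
a(x)^(-1) ≡ 2x^2 + 4x + 4 (mod f(x))

Since f is irreducible over F_7, F_7[x]/(f) is a field and a(x) ≠ 0 has an inverse. Apply the extended Euclidean algorithm to f(x) and a(x) in F_7[x]: f(x) = (2x + 4)·a(x) + (2x + 5);  a(x) = (2x)·(2x + 5) + (2). The last nonzero remainder is the constant 2 = gcd(f, a) in F_7. Back-substituting through the division chain expresses 2 = s(x)·a(x) + t(x)·f(x) with s(x) ≡ 4x^2 + x + 1 (mod f), so (4x^2 + x + 1)·a(x) ≡ 2 (mod f). Multiplying by 2^(-1) ≡ 4 in F_7 gives a(x)^(-1) ≡ 4·(4x^2 + x + 1) ≡ 2x^2 + 4x + 4 (mod f). Check: (4x^2 + 3x + 2)·(2x^2 + 4x + 4) = x^4 + x^3 + 4x^2 + 6x + 1 ≡ 1 (mod x^3 + x^2 + 4x + 6).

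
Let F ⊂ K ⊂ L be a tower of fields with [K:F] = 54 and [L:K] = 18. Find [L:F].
[L:F] = 972

The tower law says that for any tower of field extensions F ⊂ K ⊂ L with finite degrees, [L:F] = [L:K] · [K:F]. Here this gives [L:F] = 18 · 54 = 972.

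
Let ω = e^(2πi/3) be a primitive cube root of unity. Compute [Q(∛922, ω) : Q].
[Q(∛922, ω) : Q] = 6

[Q(∛922):Q] = 3 (min poly x^3 - 922, irreducible since 922 is not a perfect cube). [Q(ω):Q] = 2 (min poly x^2 + x + 1). Since Q(∛922) ⊂ R and ω ∉ R, we have ω ∉ Q(∛922), so x^2 + x + 1 remains irreducible over Q(∛922) and [Q(∛922, ω) : Q(∛922)] = 2. By the tower law, [Q(∛922, ω) : Q] = 3 · 2 = 6. (In fact Q(∛922, ω) is the splitting field of x^3 - 922 over Q.)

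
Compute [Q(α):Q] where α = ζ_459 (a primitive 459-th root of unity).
[Q(α):Q] = 288

The minimal polynomial of ζ_459 over Q is the 459-th cyclotomic polynomial Φ_459(x), which is irreducible over Q and has degree φ(459) = 288. Hence [Q(α):Q] = φ(459) = 288.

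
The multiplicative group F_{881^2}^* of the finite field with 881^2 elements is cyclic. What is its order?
|F_{881^2}^*| = 776160

F_{881^2} has 881^2 = 776161 elements; its multiplicative group consists of all nonzero elements, so |F_{881^2}^*| = 776161 - 1 = 776160. (It is cyclic since any finite subgroup of the multiplicative group of a field is cyclic.)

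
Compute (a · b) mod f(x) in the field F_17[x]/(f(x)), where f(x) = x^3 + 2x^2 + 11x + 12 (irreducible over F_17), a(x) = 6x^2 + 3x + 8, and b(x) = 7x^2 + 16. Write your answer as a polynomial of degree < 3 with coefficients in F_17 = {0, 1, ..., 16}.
a · b ≡ 3x^2 + 16x (mod f(x))

Multiply in F_17[x]: a(x)·b(x) = (6x^2 + 3x + 8)·(7x^2 + 16) = 8x^4 + 4x^3 + 16x^2 + 14x + 9. This has degree ≥ 3, so divide by f(x) over F_17: 8x^4 + 4x^3 + 16x^2 + 14x + 9 = (8x + 5)·(x^3 + 2x^2 + 11x + 12) + (3x^2 + 16x). Hence a·b ≡ 3x^2 + 16x (mod f). (F_17[x]/(f) is a field with 17^3 = 4913 elements since f is irreducible of degree 3.)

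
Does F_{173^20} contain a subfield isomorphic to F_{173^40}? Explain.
No: F_{173^40} is not a subfield of F_{173^20}

F_{p^m} embeds in F_{p^n} iff m | n. Here 40 ∤ 20 (since 20 = 0·40 + 20 with remainder 20 ≠ 0), so F_{173^40} is not a subfield of F_{173^20}. Equivalently: if it were, the tower law would give 40 = [F_{173^40}:F_173] dividing [F_{173^20}:F_173] = 20, contradiction.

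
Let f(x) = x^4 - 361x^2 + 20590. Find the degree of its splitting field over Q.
[K : Q] = 4

Solving the quadratic in x^2: x^2 = (361 ± √(361^2 - 4·20590))/2 = (361 ± √47961)/2 = (361 ± 219)/2, giving x^2 = 290 or x^2 = 71. So f(x) = (x^2 - 290)(x^2 - 71) and the roots of f are ±√290, ±√71. Hence the splitting field is K = Q(√290, √71). Since 290 and 71 are distinct squarefree integers > 1, their product 20590 is not a perfect square, so √71 ∉ Q(√290). By the tower law [K:Q] = [Q(√290,√71):Q(√290)] · [Q(√290):Q] = 2 · 2 = 4.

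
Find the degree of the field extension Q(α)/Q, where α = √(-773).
[Q(α):Q] = 2

[Q(α):Q] equals the degree of the minimal polynomial of α. Here α^2 = -773 and x^2 + 773 is irreducible (d = -773 is squarefree, ≠ 1, hence not a square), so deg(m_α) = 2. Thus [Q(α):Q] = 2.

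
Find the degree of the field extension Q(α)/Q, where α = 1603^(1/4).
[Q(α):Q] = 4

α is a root of x^4 - 1603. By Eisenstein's criterion at the prime p = 7 (which divides the constant term 1603 but p^2 = 49 does not, since 1603 is squarefree), x^4 - 1603 is irreducible over Q. Hence [Q(α):Q] = 4.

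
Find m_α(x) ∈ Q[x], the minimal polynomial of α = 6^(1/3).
m_α(x) = x^3 - 6

α satisfies α^3 = 6, so x^3 - 6 annihilates α. By the rational root test, a rational root p/q (in lowest terms) of x^3 - 6 would satisfy p^3 = 6 q^3, forcing q = 1 and p^3 = 6; but 6 is not a perfect cube, contradiction. A monic cubic over Q with no rational root is irreducible (any nontrivial factorization would include a linear factor). Hence x^3 - 6 is the minimal polynomial of α, and in particular [Q(α):Q] = 3.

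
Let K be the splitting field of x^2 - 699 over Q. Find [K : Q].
[K : Q] = 2

f(x) = x^2 - 699 factors as (x - √699)(x + √699). The splitting field is K = Q(√699). Since 699 is squarefree and > 1, it is not a perfect square, so x^2 - 699 is irreducible over Q and [Q(√699) : Q] = 2. Hence [K : Q] = 2.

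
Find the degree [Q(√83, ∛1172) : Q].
[Q(√83, ∛1172) : Q] = 6

Let L = Q(√83, ∛1172). Since Q(√83) ⊂ L and [Q(√83):Q] = 2, the tower law gives 2 | [L:Q]. Likewise Q(∛1172) ⊂ L with [Q(∛1172):Q] = 3 (because 1172 is not a perfect cube), so 3 | [L:Q]. As gcd(2,3) = 1, [L:Q] is divisible by 6. Conversely L is generated over Q by √83 and ∛1172, so [L:Q] ≤ 2·3 = 6. Therefore [Q(√83, ∛1172) : Q] = 6.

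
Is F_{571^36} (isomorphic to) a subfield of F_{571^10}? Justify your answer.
No: F_{571^36} is not a subfield of F_{571^10}

F_{p^m} embeds in F_{p^n} iff m | n. Here 36 ∤ 10 (since 10 = 0·36 + 10 with remainder 10 ≠ 0), so F_{571^36} is not a subfield of F_{571^10}. Equivalently: if it were, the tower law would give 36 = [F_{571^36}:F_571] dividing [F_{571^10}:F_571] = 10, contradiction.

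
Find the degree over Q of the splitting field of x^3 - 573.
[K : Q] = 6

The roots of x^3 - 573 are ∛573, ω∛573, ω^2∛573 where ω = e^(2πi/3) is a primitive cube root of unity, so K = Q(∛573, ω). Now [Q(∛573):Q] = 3 (since 573 is not a perfect cube, x^3 - 573 is irreducible) and [Q(ω):Q] = 2. Both 2 and 3 divide [K:Q], and [K:Q] ≤ 3·2 = 6, so [K:Q] = 6. (Equivalently: Q(∛573) ⊂ R but ω ∉ R, so [K : Q(∛573)] = 2.)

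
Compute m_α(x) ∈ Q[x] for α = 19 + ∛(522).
m_α(x) = x^3 - 57x^2 + 1083x - 7381

Set β = α - 19 = ∛(522), so β^3 = 522. Then (α - 19)^3 - 522 = 0, i.e. α is a root of g(x) = (x - 19)^3 - 522 = x^3 - 57x^2 + 1083x - 7381. Since g(x) = h(x - 19) where h(x) = x^3 - 522, and h is irreducible over Q (because 522 is not a perfect cube, so h has no rational root, and a monic cubic with no rational root is irreducible), g is also irreducible (irreducibility is preserved under the substitution x → x - 19). Hence m_α(x) = x^3 - 57x^2 + 1083x - 7381.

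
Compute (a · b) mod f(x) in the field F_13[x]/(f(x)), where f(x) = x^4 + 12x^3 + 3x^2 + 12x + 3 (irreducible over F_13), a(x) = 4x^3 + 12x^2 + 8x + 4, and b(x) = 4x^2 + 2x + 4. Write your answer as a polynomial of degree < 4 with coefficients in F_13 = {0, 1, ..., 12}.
a · b ≡ 5x^3 + 10x^2 + 12x + 8 (mod f(x))

Multiply in F_13[x]: a(x)·b(x) = (4x^3 + 12x^2 + 8x + 4)·(4x^2 + 2x + 4) = 3x^5 + 4x^4 + 7x^3 + 2x^2 + x + 3. This has degree ≥ 4, so divide by f(x) over F_13: 3x^5 + 4x^4 + 7x^3 + 2x^2 + x + 3 = (3x + 7)·(x^4 + 12x^3 + 3x^2 + 12x + 3) + (5x^3 + 10x^2 + 12x + 8). Hence a·b ≡ 5x^3 + 10x^2 + 12x + 8 (mod f). (F_13[x]/(f) is a field with 13^4 = 28561 elements since f is irreducible of degree 4.)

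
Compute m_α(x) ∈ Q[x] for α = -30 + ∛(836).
m_α(x) = x^3 + 90x^2 + 2700x + 26164

Set β = α + 30 = ∛(836), so β^3 = 836. Then (α + 30)^3 - 836 = 0, i.e. α is a root of g(x) = (x + 30)^3 - 836 = x^3 + 90x^2 + 2700x + 26164. Since g(x) = h(x + 30) where h(x) = x^3 - 836, and h is irreducible over Q (because 836 is not a perfect cube, so h has no rational root, and a monic cubic with no rational root is irreducible), g is also irreducible (irreducibility is preserved under the substitution x → x + 30). Hence m_α(x) = x^3 + 90x^2 + 2700x + 26164.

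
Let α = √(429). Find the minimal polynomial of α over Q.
m_α(x) = x^2 - 429

α satisfies α^2 - 429 = 0, so x^2 - 429 annihilates α. Since d = 429 is squarefree and ≠ 1, it is not a perfect square in Q, so x^2 - 429 has no rational root and is therefore irreducible over Q (a degree-2 polynomial over a field is irreducible iff it has no root). Hence m_α(x) = x^2 - 429.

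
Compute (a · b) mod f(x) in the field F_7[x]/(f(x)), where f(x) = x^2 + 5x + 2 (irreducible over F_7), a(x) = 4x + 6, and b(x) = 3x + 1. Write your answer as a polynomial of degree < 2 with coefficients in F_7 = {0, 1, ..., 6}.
a · b ≡ 4x + 3 (mod f(x))

Multiply in F_7[x]: a(x)·b(x) = (4x + 6)·(3x + 1) = 5x^2 + x + 6. This has degree ≥ 2, so divide by f(x) over F_7: 5x^2 + x + 6 = (5)·(x^2 + 5x + 2) + (4x + 3). Hence a·b ≡ 4x + 3 (mod f). (F_7[x]/(f) is a field with 7^2 = 49 elements since f is irreducible of degree 2.)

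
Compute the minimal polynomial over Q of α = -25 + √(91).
m_α(x) = x^2 + 50x + 534

From α + 25 = √(91), squaring gives (α + 25)^2 = 91, i.e. α^2 + 50α + 625 = 91, so α^2 + 50α + 534 = 0. The discriminant of x^2 + 50x + 534 is (50)^2 - 4·(534) = 2500 - 2136 = 364, and 4·(91) is not a perfect square in Q since 91 is squarefree and ≠ 1. Hence x^2 + 50x + 534 is irreducible over Q and is the minimal polynomial of α.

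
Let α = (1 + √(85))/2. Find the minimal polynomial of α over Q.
m_α(x) = x^2 - x - 21

From 2α - 1 = √(85), squaring gives (2α - 1)^2 = 85, i.e. 4α^2 - 4α + 1 = 85, so α^2 - α + (1 - 85)/4 = 0. Since 85 ≡ 1 (mod 4), (1 - 85)/4 = -21 ∈ Z. The polynomial x^2 - x - 21 has discriminant 1 - 4·(-21) = 85, which is not a perfect square in Q (d = 85 is squarefree and ≠ 1), so x^2 - x - 21 is irreducible over Q. It is the minimal polynomial of α.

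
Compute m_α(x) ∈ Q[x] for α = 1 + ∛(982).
m_α(x) = x^3 - 3x^2 + 3x - 983

Set β = α - 1 = ∛(982), so β^3 = 982. Then (α - 1)^3 - 982 = 0, i.e. α is a root of g(x) = (x - 1)^3 - 982 = x^3 - 3x^2 + 3x - 983. Since g(x) = h(x - 1) where h(x) = x^3 - 982, and h is irreducible over Q (because 982 is not a perfect cube, so h has no rational root, and a monic cubic with no rational root is irreducible), g is also irreducible (irreducibility is preserved under the substitution x → x - 1). Hence m_α(x) = x^3 - 3x^2 + 3x - 983.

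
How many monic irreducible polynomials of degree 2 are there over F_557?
There are 154846 monic irreducible polynomials of degree 2 over F_557

Each element of F_{557^2} that lies in no proper subfield is a root of exactly one monic irreducible of degree 2 over F_557, and each such polynomial has 2 distinct roots in F_{557^2}. By Möbius inversion the count is N_557(2) = (1/2) Σ_{d|2} μ(2/d) · 557^d = (1/2)(μ(2)·557^1 + μ(1)·557^2) = 309692/2 = 154846.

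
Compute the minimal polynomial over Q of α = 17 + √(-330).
m_α(x) = x^2 - 34x + 619

From α - 17 = √(-330), squaring gives (α - 17)^2 = -330, i.e. α^2 - 34α + 289 = -330, so α^2 - 34α + 619 = 0. The discriminant of x^2 - 34x + 619 is (-34)^2 - 4·(619) = 1156 - 2476 = -1320, and 4·(-330) is not a perfect square in Q since -330 is squarefree and ≠ 1. Hence x^2 - 34x + 619 is irreducible over Q and is the minimal polynomial of α.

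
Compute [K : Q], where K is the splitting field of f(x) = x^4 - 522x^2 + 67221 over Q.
[K : Q] = 4

Solving the quadratic in x^2: x^2 = (522 ± √(522^2 - 4·67221))/2 = (522 ± √3600)/2 = (522 ± 60)/2, giving x^2 = 231 or x^2 = 291. So f(x) = (x^2 - 231)(x^2 - 291) and the roots of f are ±√231, ±√291. Hence the splitting field is K = Q(√231, √291). Since 231 and 291 are distinct squarefree integers > 1, their product 67221 is not a perfect square, so √291 ∉ Q(√231). By the tower law [K:Q] = [Q(√231,√291):Q(√231)] · [Q(√231):Q] = 2 · 2 = 4.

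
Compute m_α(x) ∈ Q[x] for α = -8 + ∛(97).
m_α(x) = x^3 + 24x^2 + 192x + 415

Set β = α + 8 = ∛(97), so β^3 = 97. Then (α + 8)^3 - 97 = 0, i.e. α is a root of g(x) = (x + 8)^3 - 97 = x^3 + 24x^2 + 192x + 415. Since g(x) = h(x + 8) where h(x) = x^3 - 97, and h is irreducible over Q (because 97 is not a perfect cube, so h has no rational root, and a monic cubic with no rational root is irreducible), g is also irreducible (irreducibility is preserved under the substitution x → x + 8). Hence m_α(x) = x^3 + 24x^2 + 192x + 415.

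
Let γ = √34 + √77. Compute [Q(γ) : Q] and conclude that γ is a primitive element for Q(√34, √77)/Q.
[Q(γ) : Q] = 4 (equivalently, Q(γ) = Q(√34, √77))

Obviously Q(γ) ⊆ Q(√34, √77), and [Q(√34, √77):Q] = 4 (since 34, 77 are distinct squarefree integers > 1 with 2618 not a perfect square). To show equality we compute the minimal polynomial of γ. From γ = √34 + √77: γ^2 = 34 + 2√(2618) + 77 = 111 + 2√(2618), so γ^2 - 111 = 2√(2618); squaring, (γ^2 - 111)^2 = 4·2618, i.e. γ^4 - 222γ^2 + 12321 - 10472 = 0, i.e. γ^4 - 222γ^2 + 1849 = 0. So γ is a root of x^4 - 222x^2 + 1849. This polynomial is irreducible over Q: it has no rational root (each ±√34 ± √77 is irrational), and any factorization into two quadratics over Q would force √(2618) ∈ Q (pairing opposite roots) or √34, √77 ∈ Q (other pairings), all impossible. Hence [Q(γ):Q] = 4 = [Q(√34, √77):Q], so Q(γ) = Q(√34, √77).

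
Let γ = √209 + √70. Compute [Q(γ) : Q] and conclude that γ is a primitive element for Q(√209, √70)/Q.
[Q(γ) : Q] = 4 (equivalently, Q(γ) = Q(√209, √70))

Obviously Q(γ) ⊆ Q(√209, √70), and [Q(√209, √70):Q] = 4 (since 209, 70 are distinct squarefree integers > 1 with 14630 not a perfect square). To show equality we compute the minimal polynomial of γ. From γ = √209 + √70: γ^2 = 209 + 2√(14630) + 70 = 279 + 2√(14630), so γ^2 - 279 = 2√(14630); squaring, (γ^2 - 279)^2 = 4·14630, i.e. γ^4 - 558γ^2 + 77841 - 58520 = 0, i.e. γ^4 - 558γ^2 + 19321 = 0. So γ is a root of x^4 - 558x^2 + 19321. This polynomial is irreducible over Q: it has no rational root (each ±√209 ± √70 is irrational), and any factorization into two quadratics over Q would force √(14630) ∈ Q (pairing opposite roots) or √209, √70 ∈ Q (other pairings), all impossible. Hence [Q(γ):Q] = 4 = [Q(√209, √70):Q], so Q(γ) = Q(√209, √70).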